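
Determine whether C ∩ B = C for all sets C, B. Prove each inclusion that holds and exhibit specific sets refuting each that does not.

Only the forward inclusion holds.

Forward inclusion. Let x ∈ C ∩ B. Then x ∈ C ∩ B, from which x ∈ C.

Reverse inclusion. This inclusion fails. Take C = {1}, B = ∅; then 1 ∈ C but 1 ∉ C ∩ B.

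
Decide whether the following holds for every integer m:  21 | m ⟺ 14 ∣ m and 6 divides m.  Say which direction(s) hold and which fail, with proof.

The forward direction fails; the converse holds.

(←) Suppose 14 ∣ m and 6 ∣ m. Any common multiple of 14 and 6 is a multiple of their lcm; here lcm(14, 6) = 14·6/gcd(14, 6) = 84/2 = 42, so 42 ∣ m. Since 21 ∣ 42, it follows that 21 ∣ m.

(→) This fails: take m = 21. Certainly 21 ∣ 21, but 14 ∤ 21.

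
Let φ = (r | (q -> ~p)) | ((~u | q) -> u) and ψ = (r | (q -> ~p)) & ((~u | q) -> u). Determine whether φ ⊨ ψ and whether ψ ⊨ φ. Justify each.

Forward direction. This fails. Under q = F, u = F, p = F, r = F, the left side is true but the right side is false.

Converse. Assume the antecedent. If u is true, the consequent reduces to true regardless of the other variables. If u is false, the antecedent cannot hold. Either way the consequent holds.

Not equivalent: only (⇐) holds.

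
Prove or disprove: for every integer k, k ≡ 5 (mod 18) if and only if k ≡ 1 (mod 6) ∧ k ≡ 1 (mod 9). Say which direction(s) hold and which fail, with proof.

(→) This fails: k = 5 gives 5 ≡ 5 (mod 18) but 5 ≡ 5 (mod 6), so the conjunction on the right does not hold.

(←) This fails: k = 1 satisfies both congruences on the right (1 ≡ 1 mod 6 and 1 ≡ 1 mod 9) yet 1 ≡ 1 (mod 18), not 5.

(⇒) fails and (⇐) fails.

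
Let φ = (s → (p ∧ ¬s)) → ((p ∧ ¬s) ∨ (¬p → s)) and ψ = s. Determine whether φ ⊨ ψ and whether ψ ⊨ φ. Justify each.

(⇐) Assume the antecedent. If p is true, the consequent reduces to true regardless of the other variables. If p is false, the antecedent forces (p = F, s = T), and the consequent holds there. Either way the consequent holds.

(⇒) This fails. Under p = T, s = F, the left side is true but the right side is false.

Only the converse holds.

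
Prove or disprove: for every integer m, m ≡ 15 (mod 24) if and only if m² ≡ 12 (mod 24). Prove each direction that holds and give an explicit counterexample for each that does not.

(⇒) fails and (⇐) fails.

(⟹) This fails: take m = 15. Then 15 ≡ 15 (mod 24), but 15² = 225 ≡ 9 (mod 24), not 12.

(⟸) This fails: take m = 6. Then 6² = 36 ≡ 12 (mod 24), yet 6 ≡ 6 (mod 24), not 15.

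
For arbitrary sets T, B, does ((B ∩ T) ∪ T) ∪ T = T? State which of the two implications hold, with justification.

(⟸) Let x ∈ T. Then either x ∈ T and x ∉ B; or x ∈ T ∩ B. In each case x ∈ ((B ∩ T) ∪ T) ∪ T, so T ⊆ ((B ∩ T) ∪ T) ∪ T.

(⟹) Let x ∈ ((B ∩ T) ∪ T) ∪ T. Then either x ∈ T and x ∉ B; or x ∈ T ∩ B. In each case x ∈ T, so ((B ∩ T) ∪ T) ∪ T ⊆ T.

The two sets are equal.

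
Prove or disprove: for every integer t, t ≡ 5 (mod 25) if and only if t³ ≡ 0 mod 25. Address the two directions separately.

Only the forward implication holds.

[⇒] Suppose t ≡ 5 (mod 25). Write t = 25j + 5. Then (25j + 5)³ = 15625j³ + 9375j² + 1875j + 125 = 25(625j³ + 375j² + 75j + 5) + 0, so t³ ≡ 0 (mod 25).

[⇐] This fails: take t = 0. Then 0³ = 0 ≡ 0 (mod 25), yet 0 ≡ 0 (mod 25), not 5.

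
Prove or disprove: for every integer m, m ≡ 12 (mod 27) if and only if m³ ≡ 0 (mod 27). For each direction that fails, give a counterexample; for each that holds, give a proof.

(⇒) holds; (⇐) fails.

(⟹) Suppose m ≡ 12 (mod 27). Write m = 27j + 12. Then (27j + 12)³ = 19683j³ + 26244j² + 11664j + 1728 = 27(729j³ + 972j² + 432j + 64) + 0, so m³ ≡ 0 (mod 27).

(⟸) This fails: take m = 0. Then 0³ = 0 ≡ 0 (mod 27), yet 0 ≡ 0 (mod 27), not 12.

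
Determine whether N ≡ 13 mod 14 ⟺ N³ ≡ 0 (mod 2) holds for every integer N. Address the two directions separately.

Neither direction holds.

(→) This fails: take N = 13. Then 13 ≡ 13 (mod 14), but 13³ = 2197 ≡ 1 (mod 2), not 0.

(←) This fails: take N = 0. Then 0³ = 0 ≡ 0 (mod 2), yet 0 ≡ 0 (mod 14), not 13.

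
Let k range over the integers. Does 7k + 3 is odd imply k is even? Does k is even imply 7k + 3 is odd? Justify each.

The biconditional holds.

Converse. Suppose k is even; write k = 2j. Then 7k + 3 = 7·(2j) + 3 = 2·7j + 3, which is odd.

Forward direction. Suppose 7k + 3 is odd. Since 7 is odd, 7k and k have the same parity, so 7k + 3 ≡ k + 3 (mod 2). As 3 is odd, 7k + 3 is odd exactly when k is even. Thus k is even.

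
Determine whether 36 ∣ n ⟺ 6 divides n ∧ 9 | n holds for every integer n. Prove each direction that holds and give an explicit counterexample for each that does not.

(⇒) holds; (⇐) fails.

[⇐] This fails: take n = 18. Both 6 ∣ 18 and 9 ∣ 18, yet 18 is not a multiple of 36 (since 18 = 0·36 + 18), so 36 ∤ 18.

[⇒] If 36 ∣ n, write n = 36q. Since 36 = 6·6, n = 6·(6q), so 6 ∣ n; and since 36 = 4·9, n = 9·(4q), so 9 ∣ n.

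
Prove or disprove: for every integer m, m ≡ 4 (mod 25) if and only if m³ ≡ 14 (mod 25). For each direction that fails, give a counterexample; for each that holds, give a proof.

(⇒) Suppose m ≡ 4 (mod 25). Write m = 25j + 4. Then (25j + 4)³ = 15625j³ + 7500j² + 1200j + 64 = 25(625j³ + 300j² + 48j + 2) + 14, so m³ ≡ 14 (mod 25).

(⇐) Conversely, suppose m³ ≡ 14 (mod 25). The only residue r in {0, …, 24} with r³ ≡ 14 (mod 25) is r = 4, so m ≡ 4 (mod 25).

Both directions hold; the statement is true.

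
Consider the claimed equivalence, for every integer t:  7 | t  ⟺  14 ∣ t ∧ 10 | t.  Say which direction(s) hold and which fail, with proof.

The forward direction fails; the converse holds.

[⇒] This fails: take t = 7. Certainly 7 ∣ 7, but 14 ∤ 7.

[⇐] Suppose 14 ∣ t and 10 ∣ t. Any common multiple of 14 and 10 is a multiple of their lcm; here lcm(14, 10) = 14·10/gcd(14, 10) = 140/2 = 70, so 70 ∣ t. Since 7 ∣ 70, it follows that 7 ∣ t.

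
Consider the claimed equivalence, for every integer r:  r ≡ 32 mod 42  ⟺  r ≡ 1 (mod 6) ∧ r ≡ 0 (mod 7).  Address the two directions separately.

Both directions fail.

(⟹) This fails: r = 32 gives 32 ≡ 32 (mod 42) but 32 ≡ 2 (mod 6), so the conjunction on the right does not hold.

(⟸) This fails: r = 7 satisfies both congruences on the right (7 ≡ 1 mod 6 and 7 ≡ 0 mod 7) yet 7 ≡ 7 (mod 42), not 32.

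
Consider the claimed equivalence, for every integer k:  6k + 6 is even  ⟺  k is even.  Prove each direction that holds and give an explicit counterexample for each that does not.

Forward direction. This fails: take k = 7. Then 6k + 6 = 48, which is even, yet k = 7 is odd, not even.

Converse. Suppose k is even. Since 6 is even, 6k is even for every k, so 6k + 6 has the same parity as 6, which is even. Hence 6k + 6 is even.

Only the reverse direction holds.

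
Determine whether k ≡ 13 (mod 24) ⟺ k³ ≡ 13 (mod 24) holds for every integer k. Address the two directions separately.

Equivalent; both directions hold.

(⇒) Suppose k ≡ 13 (mod 24). Write k = 24j + 13. Then (24j + 13)³ = 13824j³ + 22464j² + 12168j + 2197 = 24(576j³ + 936j² + 507j + 91) + 13, so k³ ≡ 13 (mod 24).

(⇐) Conversely, suppose k³ ≡ 13 (mod 24). The only residue r in {0, …, 23} with r³ ≡ 13 (mod 24) is r = 13, so k ≡ 13 (mod 24).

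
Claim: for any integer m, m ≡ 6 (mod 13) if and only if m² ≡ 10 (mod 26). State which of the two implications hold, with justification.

[⇒] This fails: take m = 19. Then 19 ≡ 6 (mod 13), but 19² = 361 ≡ 23 (mod 26), not 10.

[⇐] This fails: take m = 20. Then 20² = 400 ≡ 10 (mod 26), yet 20 ≡ 7 (mod 13), not 6.

(⇒) fails and (⇐) fails.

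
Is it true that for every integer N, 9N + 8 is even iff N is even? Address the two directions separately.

Forward direction. Suppose 9N + 8 is even. Since 9 is odd, 9N and N have the same parity, so 9N + 8 ≡ N + 8 (mod 2). As 8 is even, 9N + 8 is even exactly when N is even. Thus N is even.

Converse. Suppose N is even; write N = 2j. Then 9N + 8 = 9·(2j) + 8 = 2·9j + 8, which is even.

Both directions hold; the statement is true.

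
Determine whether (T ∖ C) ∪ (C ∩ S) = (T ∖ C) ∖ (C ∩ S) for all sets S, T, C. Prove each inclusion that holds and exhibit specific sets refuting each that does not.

The sets are not equal: only the reverse inclusion holds.

(⊆) This inclusion fails. Take S = {1}, T = ∅, C = {1}; then 1 ∈ (T ∖ C) ∪ (C ∩ S) but 1 ∉ (T ∖ C) ∖ (C ∩ S).

(⊇) Let x ∈ (T ∖ C) ∖ (C ∩ S). Then either x ∈ T and x ∉ S, C; or x ∈ S ∩ T and x ∉ C. In each case x ∈ (T ∖ C) ∪ (C ∩ S), so (T ∖ C) ∖ (C ∩ S) ⊆ (T ∖ C) ∪ (C ∩ S).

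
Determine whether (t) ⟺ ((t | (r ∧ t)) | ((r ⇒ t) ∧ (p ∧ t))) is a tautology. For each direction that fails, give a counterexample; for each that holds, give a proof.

[⇒] Assume the antecedent. If t is true, the consequent reduces to true regardless of the other variables. If t is false, the antecedent cannot hold. Either way the consequent holds.

[⇐] Assume the antecedent. If t is true, t reduces to true regardless of the other variables. If t is false, the antecedent cannot hold. Either way t holds.

Both directions hold; the statement is true.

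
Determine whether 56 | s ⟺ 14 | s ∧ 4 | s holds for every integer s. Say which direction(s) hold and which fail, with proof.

(⟹) If 56 ∣ s, write s = 56q. Since 56 = 4·14, s = 14·(4q), so 14 ∣ s; and since 56 = 14·4, s = 4·(14q), so 4 ∣ s.

(⟸) This fails: take s = 28. Both 14 ∣ 28 and 4 ∣ 28, yet 28 is not a multiple of 56 (since 28 = 0·56 + 28), so 56 ∤ 28.

Not equivalent: only (⇒) holds.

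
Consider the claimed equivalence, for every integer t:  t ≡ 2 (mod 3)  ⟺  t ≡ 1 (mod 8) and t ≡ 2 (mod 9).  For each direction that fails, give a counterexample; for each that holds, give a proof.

Not equivalent: only (⇐) holds.

(⇐) If t ≡ 1 (mod 8) and t ≡ 2 (mod 9), then by the Chinese remainder theorem t ≡ 65 (mod 72). Since 65 ≡ 2 (mod 3) and 3 ∣ 72, we get t ≡ 2 (mod 3).

(⇒) This fails: t = 2 gives 2 ≡ 2 (mod 3) but 2 ≡ 2 (mod 8), so the conjunction on the right does not hold.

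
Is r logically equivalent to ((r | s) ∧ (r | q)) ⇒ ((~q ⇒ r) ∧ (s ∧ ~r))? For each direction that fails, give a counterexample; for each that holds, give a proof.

Both directions fail.

(⟹) This fails. Under s = F, q = F, r = T, the left side is true but the right side is false.

(⟸) This fails. Under s = F, q = F, r = F, the left side is false but the right side is true.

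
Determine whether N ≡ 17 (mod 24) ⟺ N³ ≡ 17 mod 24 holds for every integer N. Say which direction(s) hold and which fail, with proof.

(⇒) Suppose N ≡ 17 (mod 24). Write N = 24j + 17. Then (24j + 17)³ = 13824j³ + 29376j² + 20808j + 4913 = 24(576j³ + 1224j² + 867j + 204) + 17, so N³ ≡ 17 (mod 24).

(⇐) Conversely, suppose N³ ≡ 17 (mod 24). The only residue r in {0, …, 23} with r³ ≡ 17 (mod 24) is r = 17, so N ≡ 17 (mod 24).

Both implications hold.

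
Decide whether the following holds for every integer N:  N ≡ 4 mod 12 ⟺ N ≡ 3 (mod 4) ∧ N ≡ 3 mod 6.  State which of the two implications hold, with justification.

Forward direction. This fails: N = 4 gives 4 ≡ 4 (mod 12) but 4 ≡ 0 (mod 4), so the conjunction on the right does not hold.

Converse. This fails: N = 3 satisfies both congruences on the right (3 ≡ 3 mod 4 and 3 ≡ 3 mod 6) yet 3 ≡ 3 (mod 12), not 4.

(⇒) fails and (⇐) fails.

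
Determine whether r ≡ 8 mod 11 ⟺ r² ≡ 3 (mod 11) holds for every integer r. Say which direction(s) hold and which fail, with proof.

Forward direction. This fails: take r = 8. Then 8 ≡ 8 (mod 11), but 8² = 64 ≡ 9 (mod 11), not 3.

Converse. This fails: take r = 5. Then 5² = 25 ≡ 3 (mod 11), yet 5 ≡ 5 (mod 11), not 8.

Neither direction holds.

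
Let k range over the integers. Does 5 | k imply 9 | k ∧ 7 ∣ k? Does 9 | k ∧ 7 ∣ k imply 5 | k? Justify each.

(⇒) This fails: take k = 5. Certainly 5 ∣ 5, but 9 ∤ 5.

(⇐) This fails: take k = 63. Both 9 ∣ 63 and 7 ∣ 63, yet 63 is not a multiple of 5 (since 63 = 12·5 + 3), so 5 ∤ 63.

(⇒) fails and (⇐) fails.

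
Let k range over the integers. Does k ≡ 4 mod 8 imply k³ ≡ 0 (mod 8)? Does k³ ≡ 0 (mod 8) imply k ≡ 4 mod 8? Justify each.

(⟹) Suppose k ≡ 4 mod 8. Write k = 8j + 4. Then (8j + 4)³ = 512j³ + 768j² + 384j + 64 = 8(64j³ + 96j² + 48j + 8) + 0, so k³ ≡ 0 (mod 8).

(⟸) This fails: take k = 0. Then 0³ = 0 ≡ 0 (mod 8), yet 0 ≡ 0 (mod 8), not 4.

(⇒) holds; (⇐) fails.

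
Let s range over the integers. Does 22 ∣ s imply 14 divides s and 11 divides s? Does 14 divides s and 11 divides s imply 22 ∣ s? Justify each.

(⟸) Suppose 14 ∣ s and 11 ∣ s. Any common multiple of 14 and 11 is a multiple of their lcm; here gcd(14, 11) = 1, so lcm(14, 11) = 14·11 = 154, so 154 ∣ s. Since 22 ∣ 154, it follows that 22 ∣ s.

(⟹) This fails: take s = 22. Certainly 22 ∣ 22, but 14 ∤ 22.

Only the reverse direction holds.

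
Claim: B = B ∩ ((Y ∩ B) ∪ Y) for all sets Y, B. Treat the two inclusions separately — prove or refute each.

Forward inclusion. This inclusion fails. Take Y = ∅, B = {1}; then 1 ∈ B but 1 ∉ B ∩ ((Y ∩ B) ∪ Y).

Reverse inclusion. Let x ∈ B ∩ ((Y ∩ B) ∪ Y). Then x ∈ Y ∩ B, from which x ∈ B.

The sets are not equal: only the reverse inclusion holds.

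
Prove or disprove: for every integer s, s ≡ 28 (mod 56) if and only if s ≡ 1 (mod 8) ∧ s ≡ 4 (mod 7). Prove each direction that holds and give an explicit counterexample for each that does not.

[⇒] This fails: s = 28 gives 28 ≡ 28 (mod 56) but 28 ≡ 4 (mod 8), so the conjunction on the right does not hold.

[⇐] This fails: s = 25 satisfies both congruences on the right (25 ≡ 1 mod 8 and 25 ≡ 4 mod 7) yet 25 ≡ 25 (mod 56), not 28.

Neither direction holds.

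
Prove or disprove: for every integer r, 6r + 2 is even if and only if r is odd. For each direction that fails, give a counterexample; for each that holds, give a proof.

(⇒) fails; (⇐) holds.

(⇒) This fails: take r = 0. Then 6r + 2 = 2, which is even, yet r = 0 is even, not odd.

(⇐) Suppose r is odd. Since 6 is even, 6r is even for every r, so 6r + 2 has the same parity as 2, which is even. Hence 6r + 2 is even.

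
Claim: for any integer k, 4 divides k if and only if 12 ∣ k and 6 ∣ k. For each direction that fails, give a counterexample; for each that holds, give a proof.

(→) This fails: take k = 4. Certainly 4 ∣ 4, but 12 ∤ 4.

(←) Suppose 12 ∣ k and 6 ∣ k. Any common multiple of 12 and 6 is a multiple of their lcm; here lcm(12, 6) = 12·6/gcd(12, 6) = 72/6 = 12, so 12 ∣ k. Since 4 ∣ 12, it follows that 4 ∣ k.

(⇒) fails; (⇐) holds.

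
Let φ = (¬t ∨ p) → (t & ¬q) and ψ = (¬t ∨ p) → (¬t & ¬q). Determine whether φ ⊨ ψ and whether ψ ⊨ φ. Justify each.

(→) This fails. Under q = F, t = T, p = T, the left side is true but the right side is false.

(←) This fails. Under q = F, t = F, p = F, the left side is false but the right side is true.

Neither direction holds.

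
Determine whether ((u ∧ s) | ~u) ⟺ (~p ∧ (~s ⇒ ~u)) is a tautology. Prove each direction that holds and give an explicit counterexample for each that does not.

Not equivalent: only (⇐) holds.

(⇒) This fails. Under s = F, u = F, p = T, the left side is true but the right side is false.

(⇐) Assume the antecedent. If s is true, (u ∧ s) | ~u reduces to true regardless of the other variables. If s is false, the antecedent forces (s = F, u = F, p = F), and (u ∧ s) | ~u holds there. Either way (u ∧ s) | ~u holds.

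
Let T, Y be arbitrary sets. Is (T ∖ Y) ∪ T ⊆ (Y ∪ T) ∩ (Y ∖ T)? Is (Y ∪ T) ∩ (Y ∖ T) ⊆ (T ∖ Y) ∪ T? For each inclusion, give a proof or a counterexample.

Neither inclusion holds.

Forward inclusion. This inclusion fails. Take T = {1}, Y = ∅; then 1 ∈ (T ∖ Y) ∪ T but 1 ∉ (Y ∪ T) ∩ (Y ∖ T).

Reverse inclusion. This inclusion fails. Take T = ∅, Y = {1}; then 1 ∈ (Y ∪ T) ∩ (Y ∖ T) but 1 ∉ (T ∖ Y) ∪ T.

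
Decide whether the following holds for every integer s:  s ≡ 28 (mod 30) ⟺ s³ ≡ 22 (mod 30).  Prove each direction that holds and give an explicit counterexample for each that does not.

[⇒] Suppose s ≡ 28 (mod 30). Write s = 30j + 28. Then (30j + 28)³ = 27000j³ + 75600j² + 70560j + 21952 = 30(900j³ + 2520j² + 2352j + 731) + 22, so s³ ≡ 22 (mod 30).

[⇐] Conversely, suppose s³ ≡ 22 (mod 30). The only residue r in {0, …, 29} with r³ ≡ 22 (mod 30) is r = 28, so s ≡ 28 (mod 30).

The biconditional holds.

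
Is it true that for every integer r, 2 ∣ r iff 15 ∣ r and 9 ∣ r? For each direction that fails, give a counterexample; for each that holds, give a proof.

(⟹) This fails: take r = 2. Certainly 2 ∣ 2, but 15 ∤ 2.

(⟸) This fails: take r = 45. Both 15 ∣ 45 and 9 ∣ 45, yet 45 is not a multiple of 2 (since 45 = 22·2 + 1), so 2 ∤ 45.

Neither direction holds.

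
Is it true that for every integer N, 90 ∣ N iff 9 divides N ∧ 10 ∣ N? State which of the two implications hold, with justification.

Forward direction. If 90 ∣ N, write N = 90q. Since 90 = 10·9, N = 9·(10q), so 9 ∣ N; and since 90 = 9·10, N = 10·(9q), so 10 ∣ N.

Converse. Suppose 9 ∣ N and 10 ∣ N. Any common multiple of 9 and 10 is a multiple of their lcm; here gcd(9, 10) = 1, so lcm(9, 10) = 9·10 = 90, so 90 ∣ N.

Both directions hold.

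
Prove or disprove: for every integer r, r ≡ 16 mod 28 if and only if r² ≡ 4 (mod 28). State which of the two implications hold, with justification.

The forward direction holds; the converse fails.

Forward direction. Suppose r ≡ 16 mod 28. Write r = 28j + 16. Then (28j + 16)² = 784j² + 896j + 256 = 28(28j² + 32j + 9) + 4, so r² ≡ 4 (mod 28).

Converse. This fails: take r = 2. Then 2² = 4 ≡ 4 (mod 28), yet 2 ≡ 2 (mod 28), not 16.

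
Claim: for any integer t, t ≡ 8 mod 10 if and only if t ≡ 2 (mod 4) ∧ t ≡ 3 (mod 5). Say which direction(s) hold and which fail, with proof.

Converse. If t ≡ 2 (mod 4) and t ≡ 3 (mod 5), then by the Chinese remainder theorem t ≡ 18 (mod 20). Since 18 ≡ 8 (mod 10) and 10 ∣ 20, we get t ≡ 8 (mod 10).

Forward direction. This fails: t = 8 gives 8 ≡ 8 (mod 10) but 8 ≡ 0 (mod 4), so the conjunction on the right does not hold.

The forward direction fails; the converse holds.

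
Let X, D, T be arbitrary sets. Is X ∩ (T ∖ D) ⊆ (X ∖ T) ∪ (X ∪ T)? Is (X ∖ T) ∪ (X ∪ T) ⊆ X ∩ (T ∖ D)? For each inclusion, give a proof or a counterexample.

The sets are not equal: only the forward inclusion holds.

Forward inclusion. Let x ∈ X ∩ (T ∖ D). Then x ∈ X ∩ T and x ∉ D, from which x ∈ (X ∖ T) ∪ (X ∪ T).

Reverse inclusion. This inclusion fails. Take X = {1}, D = ∅, T = ∅; then 1 ∈ (X ∖ T) ∪ (X ∪ T) but 1 ∉ X ∩ (T ∖ D).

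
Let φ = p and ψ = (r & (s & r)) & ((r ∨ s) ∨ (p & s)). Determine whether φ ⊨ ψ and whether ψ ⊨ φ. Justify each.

Forward direction. This fails. Under r = F, p = T, s = F, the left side is true but the right side is false.

Converse. This fails. Under r = T, p = F, s = T, the left side is false but the right side is true.

Both directions fail.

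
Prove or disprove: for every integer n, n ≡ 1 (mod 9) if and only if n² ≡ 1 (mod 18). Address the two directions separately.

(⇒) This fails: take n = 10. Then 10 ≡ 1 (mod 9), but 10² = 100 ≡ 10 (mod 18), not 1.

(⇐) This fails: take n = 17. Then 17² = 289 ≡ 1 (mod 18), yet 17 ≡ 8 (mod 9), not 1.

Neither implication holds.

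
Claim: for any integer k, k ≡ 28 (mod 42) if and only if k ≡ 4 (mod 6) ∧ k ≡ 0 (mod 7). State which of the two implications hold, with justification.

Both implications hold.

(→) Suppose k ≡ 28 (mod 42); write k = 42j + 28. Since 6 ∣ 42, reducing mod 6 gives k ≡ 28 ≡ 4 (mod 6); since 7 ∣ 42, reducing mod 7 gives k ≡ 28 ≡ 0 (mod 7).

(←) Conversely, if k ≡ 4 (mod 6) and k ≡ 0 (mod 7), then by the Chinese remainder theorem k ≡ 28 (mod 42). This is exactly k ≡ 28 (mod 42).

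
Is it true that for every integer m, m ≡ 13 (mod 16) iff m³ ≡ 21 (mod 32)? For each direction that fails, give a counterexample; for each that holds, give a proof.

(⇒) fails; (⇐) holds.

(←) The residues r modulo 32 with r³ ≡ 21 (mod 32) are exactly {13}, and each is ≡ 13 (mod 16).

(→) This fails: take m = 29. Then 29 ≡ 13 (mod 16), but 29³ = 24389 ≡ 5 (mod 32), not 21.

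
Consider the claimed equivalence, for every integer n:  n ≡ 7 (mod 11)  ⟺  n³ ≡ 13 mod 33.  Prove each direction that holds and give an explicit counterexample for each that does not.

The forward direction fails; the converse holds.

(⟸) The residues r modulo 33 with r³ ≡ 13 (mod 33) are exactly {7}, and each is ≡ 7 (mod 11).

(⟹) This fails: take n = 18. Then 18 ≡ 7 (mod 11), but 18³ = 5832 ≡ 24 (mod 33), not 13.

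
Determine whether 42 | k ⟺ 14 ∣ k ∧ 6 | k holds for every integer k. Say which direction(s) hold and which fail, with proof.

(⇐) Suppose 14 ∣ k and 6 ∣ k. Any common multiple of 14 and 6 is a multiple of their lcm; here lcm(14, 6) = 14·6/gcd(14, 6) = 84/2 = 42, so 42 ∣ k.

(⇒) If 42 ∣ k, write k = 42q. Since 42 = 3·14, k = 14·(3q), so 14 ∣ k; and since 42 = 7·6, k = 6·(7q), so 6 ∣ k.

Both implications hold.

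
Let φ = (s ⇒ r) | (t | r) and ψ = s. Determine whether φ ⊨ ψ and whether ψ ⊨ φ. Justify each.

Neither implication holds.

Forward direction. This fails. Under s = F, r = F, t = F, the left side is true but the right side is false.

Converse. This fails. Under s = T, r = F, t = F, the left side is false but the right side is true.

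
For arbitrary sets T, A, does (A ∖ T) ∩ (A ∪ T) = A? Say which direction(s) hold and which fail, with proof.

(⊆) Let x ∈ (A ∖ T) ∩ (A ∪ T). Then x ∈ A and x ∉ T, from which x ∈ A.

(⊇) This inclusion fails. Take T = {1}, A = {1}; then 1 ∈ A but 1 ∉ (A ∖ T) ∩ (A ∪ T).

Only the forward inclusion holds.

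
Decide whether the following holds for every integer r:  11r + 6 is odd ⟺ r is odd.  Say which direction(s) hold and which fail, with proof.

[⇐] Suppose r is odd; write r = 2j + 1. Then 11r + 6 = 11·(2j + 1) + 6 = 2·11j + 17, which is odd.

[⇒] Suppose 11r + 6 is odd. Since 11 is odd, 11r and r have the same parity, so 11r + 6 ≡ r + 6 (mod 2). As 6 is even, 11r + 6 is odd exactly when r is odd. Thus r is odd.

The biconditional holds.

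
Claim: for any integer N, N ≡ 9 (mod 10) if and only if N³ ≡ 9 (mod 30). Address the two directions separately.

[⇒] This fails: take N = 19. Then 19 ≡ 9 (mod 10), but 19³ = 6859 ≡ 19 (mod 30), not 9.

[⇐] Conversely, the residues r modulo 30 with r³ ≡ 9 (mod 30) are exactly {9}, and each is ≡ 9 (mod 10).

Not equivalent: only (⇐) holds.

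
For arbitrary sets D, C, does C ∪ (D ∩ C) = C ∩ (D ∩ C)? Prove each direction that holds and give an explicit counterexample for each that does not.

Reverse inclusion. Let x ∈ C ∩ (D ∩ C). Then x ∈ D ∩ C, from which x ∈ C ∪ (D ∩ C).

Forward inclusion. This inclusion fails. Take D = ∅, C = {1}; then 1 ∈ C ∪ (D ∩ C) but 1 ∉ C ∩ (D ∩ C).

Only the reverse inclusion holds.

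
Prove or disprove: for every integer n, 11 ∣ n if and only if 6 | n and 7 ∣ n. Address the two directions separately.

Neither direction holds.

(⟹) This fails: take n = 11. Certainly 11 ∣ 11, but 6 ∤ 11.

(⟸) This fails: take n = 42. Both 6 ∣ 42 and 7 ∣ 42, yet 42 is not a multiple of 11 (since 42 = 3·11 + 9), so 11 ∤ 42.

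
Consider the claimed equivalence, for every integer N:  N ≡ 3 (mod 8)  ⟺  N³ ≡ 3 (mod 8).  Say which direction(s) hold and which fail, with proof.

Converse. For the converse, argue contrapositively. If N ≢ 3 (mod 8), then N is congruent to one of 0, 1, 2, 4, 5, 6, 7 modulo 8, and these give N³ ≡ 0, 1, 0, 0, 5, 0, 7 respectively — never 3.

Forward direction. Suppose N ≡ 3 (mod 8). Write N = 8j + 3. Then (8j + 3)³ = 512j³ + 576j² + 216j + 27 = 8(64j³ + 72j² + 27j + 3) + 3, so N³ ≡ 3 (mod 8).

The biconditional holds.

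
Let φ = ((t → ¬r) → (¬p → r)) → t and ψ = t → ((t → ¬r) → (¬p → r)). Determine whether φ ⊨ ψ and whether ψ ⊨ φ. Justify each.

(⇒) This fails. Under r = F, t = T, p = F, the left side is true but the right side is false.

(⇐) This fails. Under r = T, t = F, p = F, the left side is false but the right side is true.

(⇒) fails and (⇐) fails.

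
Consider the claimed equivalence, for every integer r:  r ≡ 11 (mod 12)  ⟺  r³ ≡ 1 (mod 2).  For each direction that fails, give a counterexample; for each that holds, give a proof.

Only the forward direction holds.

Converse. This fails: take r = 1. Then 1³ = 1 ≡ 1 (mod 2), yet 1 ≡ 1 (mod 12), not 11.

Forward direction. Suppose r ≡ 11 (mod 12). Then r³ ≡ 11³ = 1331 (mod 12), and since 2 ∣ 12, also r³ ≡ 1 (mod 2).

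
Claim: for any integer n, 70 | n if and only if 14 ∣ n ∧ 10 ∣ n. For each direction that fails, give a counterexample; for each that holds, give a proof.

Equivalent; both directions hold.

(⇒) If 70 ∣ n, write n = 70q. Since 70 = 5·14, n = 14·(5q), so 14 ∣ n; and since 70 = 7·10, n = 10·(7q), so 10 ∣ n.

(⇐) Suppose 14 ∣ n and 10 ∣ n. Any common multiple of 14 and 10 is a multiple of their lcm; here lcm(14, 10) = 14·10/gcd(14, 10) = 140/2 = 70, so 70 ∣ n.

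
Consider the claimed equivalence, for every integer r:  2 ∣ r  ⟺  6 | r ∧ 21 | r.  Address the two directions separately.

Only the converse holds.

(⟹) This fails: take r = 2. Certainly 2 ∣ 2, but 6 ∤ 2.

(⟸) Suppose 6 ∣ r and 21 ∣ r. Any common multiple of 6 and 21 is a multiple of their lcm; here lcm(6, 21) = 6·21/gcd(6, 21) = 126/3 = 42, so 42 ∣ r. Since 2 ∣ 42, it follows that 2 ∣ r.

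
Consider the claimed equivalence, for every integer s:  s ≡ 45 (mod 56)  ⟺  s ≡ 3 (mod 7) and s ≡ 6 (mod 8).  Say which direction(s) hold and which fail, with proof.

(⟹) This fails: s = 45 gives 45 ≡ 45 (mod 56) but 45 ≡ 5 (mod 8), so the conjunction on the right does not hold.

(⟸) This fails: s = 38 satisfies both congruences on the right (38 ≡ 3 mod 7 and 38 ≡ 6 mod 8) yet 38 ≡ 38 (mod 56), not 45.

Neither direction holds.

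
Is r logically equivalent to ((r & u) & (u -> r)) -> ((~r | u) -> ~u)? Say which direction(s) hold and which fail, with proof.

(⇒) This fails. Under u = T, r = T, the left side is true but the right side is false.

(⇐) This fails. Under u = F, r = F, the left side is false but the right side is true.

Both directions fail.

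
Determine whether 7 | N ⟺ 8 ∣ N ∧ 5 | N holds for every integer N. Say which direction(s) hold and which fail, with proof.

(→) This fails: take N = 7. Certainly 7 ∣ 7, but 8 ∤ 7.

(←) This fails: take N = 40. Both 8 ∣ 40 and 5 ∣ 40, yet 40 is not a multiple of 7 (since 40 = 5·7 + 5), so 7 ∤ 40.

Both directions fail.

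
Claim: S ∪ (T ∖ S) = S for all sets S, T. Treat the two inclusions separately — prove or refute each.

(⟹) This inclusion fails. Take S = ∅, T = {1}; then 1 ∈ S ∪ (T ∖ S) but 1 ∉ S.

(⟸) Let x ∈ S. Then either x ∈ S and x ∉ T; or x ∈ S ∩ T. In each case x ∈ S ∪ (T ∖ S), so S ⊆ S ∪ (T ∖ S).

(⊆) fails; (⊇) holds.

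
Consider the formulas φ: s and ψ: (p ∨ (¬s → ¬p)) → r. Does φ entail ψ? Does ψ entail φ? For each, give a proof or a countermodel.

(→) This fails. Under r = F, s = T, p = F, the left side is true but the right side is false.

(←) This fails. Under r = T, s = F, p = F, the left side is false but the right side is true.

Neither direction holds.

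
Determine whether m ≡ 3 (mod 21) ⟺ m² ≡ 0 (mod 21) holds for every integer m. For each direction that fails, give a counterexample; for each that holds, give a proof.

Both directions fail.

Forward direction. This fails: take m = 3. Then 3 ≡ 3 (mod 21), but 3² = 9 ≡ 9 (mod 21), not 0.

Converse. This fails: take m = 0. Then 0² = 0 ≡ 0 (mod 21), yet 0 ≡ 0 (mod 21), not 3.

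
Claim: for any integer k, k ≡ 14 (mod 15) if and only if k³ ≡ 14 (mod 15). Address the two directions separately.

Converse. Suppose k³ ≡ 14 (mod 15). The only residue r in {0, …, 14} with r³ ≡ 14 (mod 15) is r = 14, so k ≡ 14 (mod 15).

Forward direction. Suppose k ≡ 14 (mod 15). Write k = 15j + 14. Then (15j + 14)³ = 3375j³ + 9450j² + 8820j + 2744 = 15(225j³ + 630j² + 588j + 182) + 14, so k³ ≡ 14 (mod 15).

Equivalent; both directions hold.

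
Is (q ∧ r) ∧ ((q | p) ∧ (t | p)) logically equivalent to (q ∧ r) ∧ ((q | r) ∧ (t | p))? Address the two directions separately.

(→) Assume the antecedent. If p is true, the antecedent forces (q = T, p = T, t = F, r = T) or (q = T, p = T, t = T, r = T), and (q ∧ r) ∧ ((q | r) ∧ (t | p)) holds there. If p is false, the antecedent forces (q = T, p = F, t = T, r = T), and (q ∧ r) ∧ ((q | r) ∧ (t | p)) holds there. Either way (q ∧ r) ∧ ((q | r) ∧ (t | p)) holds.

(←) Assume the antecedent. If p is true, the antecedent forces (q = T, p = T, t = F, r = T) or (q = T, p = T, t = T, r = T), and (q ∧ r) ∧ ((q | p) ∧ (t | p)) holds there. If p is false, the antecedent forces (q = T, p = F, t = T, r = T), and (q ∧ r) ∧ ((q | p) ∧ (t | p)) holds there. Either way (q ∧ r) ∧ ((q | p) ∧ (t | p)) holds.

Both directions hold; the statement is true.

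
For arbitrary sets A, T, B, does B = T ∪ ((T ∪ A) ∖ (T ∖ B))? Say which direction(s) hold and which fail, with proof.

Neither inclusion holds.

(⊆) This inclusion fails. Take A = ∅, T = ∅, B = {1}; then 1 ∈ B but 1 ∉ T ∪ ((T ∪ A) ∖ (T ∖ B)).

(⊇) This inclusion fails. Take A = {1}, T = ∅, B = ∅; then 1 ∈ T ∪ ((T ∪ A) ∖ (T ∖ B)) but 1 ∉ B.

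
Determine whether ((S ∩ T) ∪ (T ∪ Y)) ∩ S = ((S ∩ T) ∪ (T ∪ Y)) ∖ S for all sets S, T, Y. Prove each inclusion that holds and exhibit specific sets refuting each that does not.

(⟹) This inclusion fails. Take S = {1}, T = {1}, Y = ∅; then 1 ∈ ((S ∩ T) ∪ (T ∪ Y)) ∩ S but 1 ∉ ((S ∩ T) ∪ (T ∪ Y)) ∖ S.

(⟸) This inclusion fails. Take S = ∅, T = {1}, Y = ∅; then 1 ∈ ((S ∩ T) ∪ (T ∪ Y)) ∖ S but 1 ∉ ((S ∩ T) ∪ (T ∪ Y)) ∩ S.

(⊆) fails and (⊇) fails.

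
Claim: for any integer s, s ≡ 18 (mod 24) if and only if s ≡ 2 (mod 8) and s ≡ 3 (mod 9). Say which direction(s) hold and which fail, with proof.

(⇒) This fails: s = 18 gives 18 ≡ 18 (mod 24) but 18 ≡ 0 (mod 9), so the conjunction on the right does not hold.

(⇐) Conversely, if s ≡ 2 (mod 8) and s ≡ 3 (mod 9), then by the Chinese remainder theorem s ≡ 66 (mod 72). Since 66 ≡ 18 (mod 24) and 24 ∣ 72, we get s ≡ 18 (mod 24).

Not equivalent: only (⇐) holds.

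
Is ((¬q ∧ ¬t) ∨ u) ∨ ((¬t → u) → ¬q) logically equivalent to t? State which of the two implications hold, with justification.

(⇒) fails and (⇐) fails.

Forward direction. This fails. Under u = F, q = F, t = F, the left side is true but the right side is false.

Converse. This fails. Under u = F, q = T, t = T, the left side is false but the right side is true.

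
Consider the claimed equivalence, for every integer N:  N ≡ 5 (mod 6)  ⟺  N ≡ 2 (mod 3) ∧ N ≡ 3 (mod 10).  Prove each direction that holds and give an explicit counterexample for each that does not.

(→) This fails: N = 5 gives 5 ≡ 5 (mod 6) but 5 ≡ 5 (mod 10), so the conjunction on the right does not hold.

(←) Conversely, if N ≡ 2 (mod 3) and N ≡ 3 (mod 10), then by the Chinese remainder theorem N ≡ 23 (mod 30). Since 23 ≡ 5 (mod 6) and 6 ∣ 30, we get N ≡ 5 (mod 6).

(⇒) fails; (⇐) holds.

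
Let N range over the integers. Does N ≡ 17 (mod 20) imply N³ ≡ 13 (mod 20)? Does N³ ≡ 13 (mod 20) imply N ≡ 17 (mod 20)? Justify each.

(→) Suppose N ≡ 17 (mod 20). Write N = 20j + 17. Then (20j + 17)³ = 8000j³ + 20400j² + 17340j + 4913 = 20(400j³ + 1020j² + 867j + 245) + 13, so N³ ≡ 13 (mod 20).

(←) Conversely, suppose N³ ≡ 13 (mod 20). The only residue r in {0, …, 19} with r³ ≡ 13 (mod 20) is r = 17, so N ≡ 17 (mod 20).

Both directions hold.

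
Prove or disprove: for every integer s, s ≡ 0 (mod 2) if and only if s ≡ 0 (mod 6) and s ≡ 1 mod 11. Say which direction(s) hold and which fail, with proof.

(⇒) fails; (⇐) holds.

[⇒] This fails: s = 0 gives 0 ≡ 0 (mod 2) but 0 ≡ 0 (mod 11), so the conjunction on the right does not hold.

[⇐] Conversely, if s ≡ 0 (mod 6) and s ≡ 1 (mod 11), then by the Chinese remainder theorem s ≡ 12 (mod 66). Since 12 ≡ 0 (mod 2) and 2 ∣ 66, we get s ≡ 0 (mod 2).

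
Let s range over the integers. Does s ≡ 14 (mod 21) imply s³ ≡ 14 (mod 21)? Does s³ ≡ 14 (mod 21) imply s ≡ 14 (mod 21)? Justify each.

The biconditional holds.

[⇐] Suppose s³ ≡ 14 (mod 21). The only residue r in {0, …, 20} with r³ ≡ 14 (mod 21) is r = 14, so s ≡ 14 (mod 21).

[⇒] Suppose s ≡ 14 (mod 21). Write s = 21j + 14. Then (21j + 14)³ = 9261j³ + 18522j² + 12348j + 2744 = 21(441j³ + 882j² + 588j + 130) + 14, so s³ ≡ 14 (mod 21).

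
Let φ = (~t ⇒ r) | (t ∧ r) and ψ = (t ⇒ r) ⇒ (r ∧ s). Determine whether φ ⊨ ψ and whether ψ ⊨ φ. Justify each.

(⇒) fails; (⇐) holds.

Forward direction. This fails. Under t = F, r = T, s = F, the left side is true but the right side is false.

Converse. Assume the antecedent. If t is true, (~t ⇒ r) | (t ∧ r) reduces to true regardless of the other variables. If t is false, the antecedent forces (t = F, r = T, s = T), and (~t ⇒ r) | (t ∧ r) holds there. Either way (~t ⇒ r) | (t ∧ r) holds.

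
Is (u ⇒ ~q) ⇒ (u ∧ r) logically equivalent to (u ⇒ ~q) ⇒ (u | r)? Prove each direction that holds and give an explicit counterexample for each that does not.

Converse. This fails. Under u = T, q = F, r = F, the left side is false but the right side is true.

Forward direction. Assume the antecedent. If u is true, (u ⇒ ~q) ⇒ (u | r) reduces to true regardless of the other variables. If u is false, the antecedent cannot hold. Either way (u ⇒ ~q) ⇒ (u | r) holds.

Not equivalent: only (⇒) holds.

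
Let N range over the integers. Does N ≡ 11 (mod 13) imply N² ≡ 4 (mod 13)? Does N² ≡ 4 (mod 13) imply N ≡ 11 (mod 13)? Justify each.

The forward direction holds; the converse fails.

(⟸) This fails: take N = 2. Then 2² = 4 ≡ 4 (mod 13), yet 2 ≡ 2 (mod 13), not 11.

(⟹) Suppose N ≡ 11 (mod 13). Write N = 13j + 11. Then (13j + 11)² = 169j² + 286j + 121 = 13(13j² + 22j + 9) + 4, so N² ≡ 4 (mod 13).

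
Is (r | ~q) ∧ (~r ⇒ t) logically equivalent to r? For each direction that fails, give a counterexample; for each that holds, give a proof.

Only the converse holds.

(→) This fails. Under t = T, q = F, r = F, the left side is true but the right side is false.

(←) Assume the antecedent. If t is true, the antecedent forces (t = T, q = F, r = T) or (t = T, q = T, r = T), and (r | ~q) ∧ (~r ⇒ t) holds there. If t is false, the antecedent forces (t = F, q = F, r = T) or (t = F, q = T, r = T), and (r | ~q) ∧ (~r ⇒ t) holds there. Either way (r | ~q) ∧ (~r ⇒ t) holds.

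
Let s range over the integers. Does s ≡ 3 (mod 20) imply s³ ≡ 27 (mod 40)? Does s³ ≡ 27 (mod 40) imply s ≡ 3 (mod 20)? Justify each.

Forward direction. This fails: take s = 23. Then 23 ≡ 3 (mod 20), but 23³ = 12167 ≡ 7 (mod 40), not 27.

Converse. The residues r modulo 40 with r³ ≡ 27 (mod 40) are exactly {3}, and each is ≡ 3 (mod 20).

(⇒) fails; (⇐) holds.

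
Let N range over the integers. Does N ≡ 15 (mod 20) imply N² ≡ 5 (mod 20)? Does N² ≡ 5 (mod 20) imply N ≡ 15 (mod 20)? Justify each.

The forward direction holds; the converse fails.

(⇐) This fails: take N = 5. Then 5² = 25 ≡ 5 (mod 20), yet 5 ≡ 5 (mod 20), not 15.

(⇒) Suppose N ≡ 15 (mod 20). Write N = 20j + 15. Then (20j + 15)² = 400j² + 600j + 225 = 20(20j² + 30j + 11) + 5, so N² ≡ 5 (mod 20).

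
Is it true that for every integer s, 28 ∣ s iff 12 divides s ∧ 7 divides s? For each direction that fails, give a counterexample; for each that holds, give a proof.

(⟹) This fails: take s = 28. Certainly 28 ∣ 28, but 12 ∤ 28.

(⟸) Suppose 12 ∣ s and 7 ∣ s. Any common multiple of 12 and 7 is a multiple of their lcm; here gcd(12, 7) = 1, so lcm(12, 7) = 12·7 = 84, so 84 ∣ s. Since 28 ∣ 84, it follows that 28 ∣ s.

(⇒) fails; (⇐) holds.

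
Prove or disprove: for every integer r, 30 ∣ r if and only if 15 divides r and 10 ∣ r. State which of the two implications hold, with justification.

The biconditional holds.

[⇐] Suppose 15 ∣ r and 10 ∣ r. Any common multiple of 15 and 10 is a multiple of their lcm; here lcm(15, 10) = 15·10/gcd(15, 10) = 150/5 = 30, so 30 ∣ r.

[⇒] If 30 ∣ r, write r = 30q. Since 30 = 2·15, r = 15·(2q), so 15 ∣ r; and since 30 = 3·10, r = 10·(3q), so 10 ∣ r.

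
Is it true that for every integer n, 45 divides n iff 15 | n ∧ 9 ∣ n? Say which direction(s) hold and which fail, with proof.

[⇐] Suppose 15 ∣ n and 9 ∣ n. Any common multiple of 15 and 9 is a multiple of their lcm; here lcm(15, 9) = 15·9/gcd(15, 9) = 135/3 = 45, so 45 ∣ n.

[⇒] If 45 ∣ n, write n = 45q. Since 45 = 3·15, n = 15·(3q), so 15 ∣ n; and since 45 = 5·9, n = 9·(5q), so 9 ∣ n.

Both directions hold.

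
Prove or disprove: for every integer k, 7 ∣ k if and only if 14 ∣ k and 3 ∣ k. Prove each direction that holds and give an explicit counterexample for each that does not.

(⇒) This fails: take k = 7. Certainly 7 ∣ 7, but 14 ∤ 7.

(⇐) Suppose 14 ∣ k and 3 ∣ k. Any common multiple of 14 and 3 is a multiple of their lcm; here gcd(14, 3) = 1, so lcm(14, 3) = 14·3 = 42, so 42 ∣ k. Since 7 ∣ 42, it follows that 7 ∣ k.

The forward direction fails; the converse holds.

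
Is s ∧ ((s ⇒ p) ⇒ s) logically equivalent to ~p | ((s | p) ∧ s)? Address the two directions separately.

Forward direction. Assume the antecedent. If p is true, the antecedent forces (p = T, s = T), and ~p | ((s | p) ∧ s) holds there. If p is false, ~p | ((s | p) ∧ s) reduces to true regardless of the other variables. Either way ~p | ((s | p) ∧ s) holds.

Converse. This fails. Under p = F, s = F, the left side is false but the right side is true.

Only the forward direction holds.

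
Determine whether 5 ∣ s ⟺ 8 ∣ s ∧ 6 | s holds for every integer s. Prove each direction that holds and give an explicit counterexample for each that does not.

(→) This fails: take s = 5. Certainly 5 ∣ 5, but 8 ∤ 5.

(←) This fails: take s = 24. Both 8 ∣ 24 and 6 ∣ 24, yet 24 is not a multiple of 5 (since 24 = 4·5 + 4), so 5 ∤ 24.

Neither implication holds.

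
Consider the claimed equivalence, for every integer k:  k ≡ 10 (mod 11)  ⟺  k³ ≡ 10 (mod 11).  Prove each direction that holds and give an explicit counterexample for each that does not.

Both directions hold; the statement is true.

(⟹) Suppose k ≡ 10 (mod 11). Write k = 11j + 10. Then (11j + 10)³ = 1331j³ + 3630j² + 3300j + 1000 = 11(121j³ + 330j² + 300j + 90) + 10, so k³ ≡ 10 (mod 11).

(⟸) For the converse, argue contrapositively. If k ≢ 10 (mod 11), then k is congruent to one of 0, 1, 2, 3, 4, 5, 6, 7, 8, 9 modulo 11, and these give k³ ≡ 0, 1, 8, 5, 9, 4, 7, 2, 6, 3 respectively — never 10.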